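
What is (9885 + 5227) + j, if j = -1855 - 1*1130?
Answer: 12127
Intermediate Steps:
j = -2985 (j = -1855 - 1130 = -2985)
(9885 + 5227) + j = (9885 + 5227) - 2985 = 15112 - 2985 = 12127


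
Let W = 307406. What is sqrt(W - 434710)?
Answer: 2*I*sqrt(31826) ≈ 356.8*I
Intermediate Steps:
sqrt(W - 434710) = sqrt(307406 - 434710) = sqrt(-127304) = 2*I*sqrt(31826)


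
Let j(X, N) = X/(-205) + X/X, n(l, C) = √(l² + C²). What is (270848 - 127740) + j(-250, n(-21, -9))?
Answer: 5867519/41 ≈ 1.4311e+5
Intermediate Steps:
n(l, C) = √(C² + l²)
j(X, N) = 1 - X/205 (j(X, N) = X*(-1/205) + 1 = -X/205 + 1 = 1 - X/205)
(270848 - 127740) + j(-250, n(-21, -9)) = (270848 - 127740) + (1 - 1/205*(-250)) = 143108 + (1 + 50/41) = 143108 + 91/41 = 5867519/41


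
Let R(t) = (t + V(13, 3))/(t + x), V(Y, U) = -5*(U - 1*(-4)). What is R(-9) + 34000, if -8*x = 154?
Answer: 3842176/113 ≈ 34002.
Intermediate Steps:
x = -77/4 (x = -⅛*154 = -77/4 ≈ -19.250)
V(Y, U) = -20 - 5*U (V(Y, U) = -5*(U + 4) = -5*(4 + U) = -20 - 5*U)
R(t) = (-35 + t)/(-77/4 + t) (R(t) = (t + (-20 - 5*3))/(t - 77/4) = (t + (-20 - 15))/(-77/4 + t) = (t - 35)/(-77/4 + t) = (-35 + t)/(-77/4 + t))
R(-9) + 34000 = 4*(-35 - 9)/(-77 + 4*(-9)) + 34000 = 4*(-44)/(-77 - 36) + 34000 = 4*(-44)/(-113) + 34000 = 4*(-1/113)*(-44) + 34000 = 176/113 + 34000 = 3842176/113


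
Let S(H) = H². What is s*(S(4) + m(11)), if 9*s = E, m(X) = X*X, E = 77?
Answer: 10549/9 ≈ 1172.1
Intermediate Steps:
m(X) = X²
s = 77/9 (s = (⅑)*77 = 77/9 ≈ 8.5556)
s*(S(4) + m(11)) = 77*(4² + 11²)/9 = 77*(16 + 121)/9 = (77/9)*137 = 10549/9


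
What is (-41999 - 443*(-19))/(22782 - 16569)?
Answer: -11194/2071 ≈ -5.4051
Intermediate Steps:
(-41999 - 443*(-19))/(22782 - 16569) = (-41999 + 8417)/6213 = -33582*1/6213 = -11194/2071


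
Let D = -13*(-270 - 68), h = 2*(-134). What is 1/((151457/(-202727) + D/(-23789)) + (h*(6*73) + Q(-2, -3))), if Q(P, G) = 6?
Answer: -4822672603/566080158587945 ≈ -8.5194e-6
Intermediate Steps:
h = -268
D = 4394 (D = -13*(-338) = 4394)
1/((151457/(-202727) + D/(-23789)) + (h*(6*73) + Q(-2, -3))) = 1/((151457/(-202727) + 4394/(-23789)) + (-1608*73 + 6)) = 1/((151457*(-1/202727) + 4394*(-1/23789)) + (-268*438 + 6)) = 1/((-151457/202727 - 4394/23789) + (-117384 + 6)) = 1/(-4493793011/4822672603 - 117378) = 1/(-566080158587945/4822672603) = -4822672603/566080158587945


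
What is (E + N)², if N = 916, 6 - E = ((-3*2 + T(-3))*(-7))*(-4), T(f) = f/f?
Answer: 1127844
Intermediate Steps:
T(f) = 1
E = 146 (E = 6 - (-3*2 + 1)*(-7)*(-4) = 6 - (-6 + 1)*(-7)*(-4) = 6 - (-5*(-7))*(-4) = 6 - 35*(-4) = 6 - 1*(-140) = 6 + 140 = 146)
(E + N)² = (146 + 916)² = 1062² = 1127844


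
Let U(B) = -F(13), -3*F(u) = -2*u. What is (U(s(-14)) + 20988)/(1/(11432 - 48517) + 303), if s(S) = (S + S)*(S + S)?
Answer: 1167027865/16855131 ≈ 69.239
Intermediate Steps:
s(S) = 4*S**2 (s(S) = (2*S)*(2*S) = 4*S**2)
F(u) = 2*u/3 (F(u) = -(-2)*u/3 = 2*u/3)
U(B) = -26/3 (U(B) = -2*13/3 = -1*26/3 = -26/3)
(U(s(-14)) + 20988)/(1/(11432 - 48517) + 303) = (-26/3 + 20988)/(1/(11432 - 48517) + 303) = 62938/(3*(1/(-37085) + 303)) = 62938/(3*(-1/37085 + 303)) = 62938/(3*(11236754/37085)) = (62938/3)*(37085/11236754) = 1167027865/16855131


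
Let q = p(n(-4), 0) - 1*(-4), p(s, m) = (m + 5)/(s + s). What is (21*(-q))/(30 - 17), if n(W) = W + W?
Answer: -1239/208 ≈ -5.9567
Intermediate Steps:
n(W) = 2*W
p(s, m) = (5 + m)/(2*s) (p(s, m) = (5 + m)/((2*s)) = (5 + m)*(1/(2*s)) = (5 + m)/(2*s))
q = 59/16 (q = (5 + 0)/(2*((2*(-4)))) - 1*(-4) = (½)*5/(-8) + 4 = (½)*(-⅛)*5 + 4 = -5/16 + 4 = 59/16 ≈ 3.6875)
(21*(-q))/(30 - 17) = (21*(-1*59/16))/(30 - 17) = (21*(-59/16))/13 = -1239/16*1/13 = -1239/208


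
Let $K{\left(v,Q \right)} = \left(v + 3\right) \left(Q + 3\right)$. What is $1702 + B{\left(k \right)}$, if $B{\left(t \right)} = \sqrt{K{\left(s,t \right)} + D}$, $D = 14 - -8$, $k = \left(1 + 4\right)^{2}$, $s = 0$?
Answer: $1702 + \sqrt{106} \approx 1712.3$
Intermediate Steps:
$k = 25$ ($k = 5^{2} = 25$)
$K{\left(v,Q \right)} = \left(3 + Q\right) \left(3 + v\right)$ ($K{\left(v,Q \right)} = \left(3 + v\right) \left(3 + Q\right) = \left(3 + Q\right) \left(3 + v\right)$)
$D = 22$ ($D = 14 + 8 = 22$)
$B{\left(t \right)} = \sqrt{31 + 3 t}$ ($B{\left(t \right)} = \sqrt{\left(9 + 3 t + 3 \cdot 0 + t 0\right) + 22} = \sqrt{\left(9 + 3 t + 0 + 0\right) + 22} = \sqrt{\left(9 + 3 t\right) + 22} = \sqrt{31 + 3 t}$)
$1702 + B{\left(k \right)} = 1702 + \sqrt{31 + 3 \cdot 25} = 1702 + \sqrt{31 + 75} = 1702 + \sqrt{106}$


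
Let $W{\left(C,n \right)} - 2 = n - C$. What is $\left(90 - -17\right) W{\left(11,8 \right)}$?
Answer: $-107$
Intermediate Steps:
$W{\left(C,n \right)} = 2 + n - C$ ($W{\left(C,n \right)} = 2 - \left(C - n\right) = 2 + n - C$)
$\left(90 - -17\right) W{\left(11,8 \right)} = \left(90 - -17\right) \left(2 + 8 - 11\right) = \left(90 + 17\right) \left(2 + 8 - 11\right) = 107 \left(-1\right) = -107$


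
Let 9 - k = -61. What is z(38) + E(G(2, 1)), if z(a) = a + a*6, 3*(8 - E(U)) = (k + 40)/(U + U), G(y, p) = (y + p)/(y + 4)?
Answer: 712/3 ≈ 237.33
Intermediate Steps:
k = 70 (k = 9 - 1*(-61) = 9 + 61 = 70)
G(y, p) = (p + y)/(4 + y)
E(U) = 8 - 55/(3*U) (E(U) = 8 - (70 + 40)/(3*(U + U)) = 8 - 110/(3*(2*U)) = 8 - 110*1/(2*U)/3 = 8 - 55/(3*U))
z(a) = 7*a (z(a) = a + 6*a = 7*a)
z(38) + E(G(2, 1)) = 7*38 + (8 - 55*(4 + 2)/(1 + 2)/3) = 266 + (8 - 55/(3*(3/6))) = 266 + (8 - 55/(3*((⅙)*3))) = 266 + (8 - 55/(3*½)) = 266 + (8 - 55/3*2) = 266 + (8 - 110/3) = 266 - 86/3 = 712/3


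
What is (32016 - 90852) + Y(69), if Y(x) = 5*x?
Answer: -58491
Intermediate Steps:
(32016 - 90852) + Y(69) = (32016 - 90852) + 5*69 = -58836 + 345 = -58491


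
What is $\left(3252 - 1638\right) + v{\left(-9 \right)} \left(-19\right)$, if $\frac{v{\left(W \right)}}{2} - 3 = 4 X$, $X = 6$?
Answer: $588$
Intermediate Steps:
$v{\left(W \right)} = 54$ ($v{\left(W \right)} = 6 + 2 \cdot 4 \cdot 6 = 6 + 2 \cdot 24 = 6 + 48 = 54$)
$\left(3252 - 1638\right) + v{\left(-9 \right)} \left(-19\right) = \left(3252 - 1638\right) + 54 \left(-19\right) = \left(3252 - 1638\right) - 1026 = 1614 - 1026 = 588$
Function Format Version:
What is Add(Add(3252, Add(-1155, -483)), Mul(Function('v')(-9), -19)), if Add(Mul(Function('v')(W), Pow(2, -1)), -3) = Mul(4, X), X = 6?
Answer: 588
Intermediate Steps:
Function('v')(W) = 54 (Function('v')(W) = Add(6, Mul(2, Mul(4, 6))) = Add(6, Mul(2, 24)) = Add(6, 48) = 54)
Add(Add(3252, Add(-1155, -483)), Mul(Function('v')(-9), -19)) = Add(Add(3252, Add(-1155, -483)), Mul(54, -19)) = Add(Add(3252, -1638), -1026) = Add(1614, -1026) = 588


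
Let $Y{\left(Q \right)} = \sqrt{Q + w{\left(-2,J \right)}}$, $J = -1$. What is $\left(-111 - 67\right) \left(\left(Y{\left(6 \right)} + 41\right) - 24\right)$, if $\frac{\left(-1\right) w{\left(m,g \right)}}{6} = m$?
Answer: $-3026 - 534 \sqrt{2} \approx -3781.2$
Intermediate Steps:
$w{\left(m,g \right)} = - 6 m$
$Y{\left(Q \right)} = \sqrt{12 + Q}$ ($Y{\left(Q \right)} = \sqrt{Q - -12} = \sqrt{Q + 12} = \sqrt{12 + Q}$)
$\left(-111 - 67\right) \left(\left(Y{\left(6 \right)} + 41\right) - 24\right) = \left(-111 - 67\right) \left(\left(\sqrt{12 + 6} + 41\right) - 24\right) = - 178 \left(\left(\sqrt{18} + 41\right) - 24\right) = - 178 \left(\left(3 \sqrt{2} + 41\right) - 24\right) = - 178 \left(\left(41 + 3 \sqrt{2}\right) - 24\right) = - 178 \left(17 + 3 \sqrt{2}\right) = -3026 - 534 \sqrt{2}$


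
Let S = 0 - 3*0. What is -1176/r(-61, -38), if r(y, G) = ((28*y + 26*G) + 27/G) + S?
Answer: 44688/102475 ≈ 0.43609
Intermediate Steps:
S = 0 (S = 0 + 0 = 0)
r(y, G) = 26*G + 27/G + 28*y (r(y, G) = ((28*y + 26*G) + 27/G) + 0 = ((26*G + 28*y) + 27/G) + 0 = (26*G + 27/G + 28*y) + 0 = 26*G + 27/G + 28*y)
-1176/r(-61, -38) = -1176/(26*(-38) + 27/(-38) + 28*(-61)) = -1176/(-988 + 27*(-1/38) - 1708) = -1176/(-988 - 27/38 - 1708) = -1176/(-102475/38) = -1176*(-38/102475) = 44688/102475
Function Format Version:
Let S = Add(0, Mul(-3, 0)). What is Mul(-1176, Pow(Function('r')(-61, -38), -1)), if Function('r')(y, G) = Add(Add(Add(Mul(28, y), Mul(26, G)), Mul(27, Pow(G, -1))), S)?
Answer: Rational(44688, 102475) ≈ 0.43609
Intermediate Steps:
S = 0 (S = Add(0, 0) = 0)
Function('r')(y, G) = Add(Mul(26, G), Mul(27, Pow(G, -1)), Mul(28, y)) (Function('r')(y, G) = Add(Add(Add(Mul(28, y), Mul(26, G)), Mul(27, Pow(G, -1))), 0) = Add(Add(Add(Mul(26, G), Mul(28, y)), Mul(27, Pow(G, -1))), 0) = Add(Add(Mul(26, G), Mul(27, Pow(G, -1)), Mul(28, y)), 0) = Add(Mul(26, G), Mul(27, Pow(G, -1)), Mul(28, y)))
Mul(-1176, Pow(Function('r')(-61, -38), -1)) = Mul(-1176, Pow(Add(Mul(26, -38), Mul(27, Pow(-38, -1)), Mul(28, -61)), -1)) = Mul(-1176, Pow(Add(-988, Mul(27, Rational(-1, 38)), -1708), -1)) = Mul(-1176, Pow(Add(-988, Rational(-27, 38), -1708), -1)) = Mul(-1176, Pow(Rational(-102475, 38), -1)) = Mul(-1176, Rational(-38, 102475)) = Rational(44688, 102475)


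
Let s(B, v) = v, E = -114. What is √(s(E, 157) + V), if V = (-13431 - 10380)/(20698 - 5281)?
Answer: √456163906/1713 ≈ 12.468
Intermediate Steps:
V = -7937/5139 (V = -23811/15417 = -23811*1/15417 = -7937/5139 ≈ -1.5445)
√(s(E, 157) + V) = √(157 - 7937/5139) = √(798886/5139) = √456163906/1713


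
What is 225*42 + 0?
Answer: 9450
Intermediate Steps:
225*42 + 0 = 9450 + 0 = 9450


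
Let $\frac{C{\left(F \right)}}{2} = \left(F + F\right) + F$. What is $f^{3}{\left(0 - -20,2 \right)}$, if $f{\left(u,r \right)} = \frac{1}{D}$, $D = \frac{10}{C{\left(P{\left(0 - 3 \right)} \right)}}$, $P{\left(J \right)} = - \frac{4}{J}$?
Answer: $\frac{64}{125} \approx 0.512$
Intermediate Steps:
$C{\left(F \right)} = 6 F$ ($C{\left(F \right)} = 2 \left(\left(F + F\right) + F\right) = 2 \left(2 F + F\right) = 2 \cdot 3 F = 6 F$)
$D = \frac{5}{4}$ ($D = \frac{10}{6 \left(- \frac{4}{0 - 3}\right)} = \frac{10}{6 \left(- \frac{4}{-3}\right)} = \frac{10}{6 \left(\left(-4\right) \left(- \frac{1}{3}\right)\right)} = \frac{10}{6 \cdot \frac{4}{3}} = \frac{10}{8} = 10 \cdot \frac{1}{8} = \frac{5}{4} \approx 1.25$)
$f{\left(u,r \right)} = \frac{4}{5}$ ($f{\left(u,r \right)} = \frac{1}{\frac{5}{4}} = \frac{4}{5}$)
$f^{3}{\left(0 - -20,2 \right)} = \left(\frac{4}{5}\right)^{3} = \frac{64}{125}$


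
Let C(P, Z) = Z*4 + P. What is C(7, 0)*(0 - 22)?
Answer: -154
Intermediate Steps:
C(P, Z) = P + 4*Z (C(P, Z) = 4*Z + P = P + 4*Z)
C(7, 0)*(0 - 22) = (7 + 4*0)*(0 - 22) = (7 + 0)*(-22) = 7*(-22) = -154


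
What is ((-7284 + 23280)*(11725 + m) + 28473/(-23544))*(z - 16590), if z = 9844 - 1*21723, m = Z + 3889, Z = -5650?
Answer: -35610356200367249/7848 ≈ -4.5375e+12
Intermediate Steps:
m = -1761 (m = -5650 + 3889 = -1761)
z = -11879 (z = 9844 - 21723 = -11879)
((-7284 + 23280)*(11725 + m) + 28473/(-23544))*(z - 16590) = ((-7284 + 23280)*(11725 - 1761) + 28473/(-23544))*(-11879 - 16590) = (15996*9964 + 28473*(-1/23544))*(-28469) = (159384144 - 9491/7848)*(-28469) = (1250846752621/7848)*(-28469) = -35610356200367249/7848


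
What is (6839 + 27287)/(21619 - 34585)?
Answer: -17063/6483 ≈ -2.6320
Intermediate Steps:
(6839 + 27287)/(21619 - 34585) = 34126/(-12966) = 34126*(-1/12966) = -17063/6483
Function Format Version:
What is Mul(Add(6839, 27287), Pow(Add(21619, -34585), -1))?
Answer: Rational(-17063, 6483) ≈ -2.6320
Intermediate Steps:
Mul(Add(6839, 27287), Pow(Add(21619, -34585), -1)) = Mul(34126, Pow(-12966, -1)) = Mul(34126, Rational(-1, 12966)) = Rational(-17063, 6483)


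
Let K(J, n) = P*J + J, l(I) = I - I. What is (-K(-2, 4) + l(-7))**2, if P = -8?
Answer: 196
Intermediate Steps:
l(I) = 0
K(J, n) = -7*J (K(J, n) = -8*J + J = -7*J)
(-K(-2, 4) + l(-7))**2 = (-(-7)*(-2) + 0)**2 = (-1*14 + 0)**2 = (-14 + 0)**2 = (-14)**2 = 196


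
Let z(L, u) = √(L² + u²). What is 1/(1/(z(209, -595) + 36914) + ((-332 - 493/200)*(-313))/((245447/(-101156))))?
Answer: -885196814379787928088475650/38191681243057362408641521487039 + 15061057452250*√397706/38191681243057362408641521487039 ≈ -2.3178e-5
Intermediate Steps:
1/(1/(z(209, -595) + 36914) + ((-332 - 493/200)*(-313))/((245447/(-101156)))) = 1/(1/(√(209² + (-595)²) + 36914) + ((-332 - 493/200)*(-313))/((245447/(-101156)))) = 1/(1/(√(43681 + 354025) + 36914) + ((-332 - 493*1/200)*(-313))/((245447*(-1/101156)))) = 1/(1/(√397706 + 36914) + ((-332 - 493/200)*(-313))/(-245447/101156)) = 1/(1/(36914 + √397706) - 66893/200*(-313)*(-101156/245447)) = 1/(1/(36914 + √397706) + (20937509/200)*(-101156/245447)) = 1/(1/(36914 + √397706) - 529488665101/12272350) = 1/(-529488665101/12272350 + 1/(36914 + √397706))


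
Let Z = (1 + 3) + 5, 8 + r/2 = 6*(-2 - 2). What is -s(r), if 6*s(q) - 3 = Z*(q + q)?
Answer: 383/2 ≈ 191.50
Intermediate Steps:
r = -64 (r = -16 + 2*(6*(-2 - 2)) = -16 + 2*(6*(-4)) = -16 + 2*(-24) = -16 - 48 = -64)
Z = 9 (Z = 4 + 5 = 9)
s(q) = ½ + 3*q (s(q) = ½ + (9*(q + q))/6 = ½ + (9*(2*q))/6 = ½ + (18*q)/6 = ½ + 3*q)
-s(r) = -(½ + 3*(-64)) = -(½ - 192) = -1*(-383/2) = 383/2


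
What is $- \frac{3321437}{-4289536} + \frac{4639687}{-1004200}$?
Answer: $- \frac{2070839672479}{538444006400} \approx -3.846$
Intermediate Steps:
$- \frac{3321437}{-4289536} + \frac{4639687}{-1004200} = \left(-3321437\right) \left(- \frac{1}{4289536}\right) + 4639687 \left(- \frac{1}{1004200}\right) = \frac{3321437}{4289536} - \frac{4639687}{1004200} = - \frac{2070839672479}{538444006400}$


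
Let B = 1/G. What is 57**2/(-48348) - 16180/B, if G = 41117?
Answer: -3573846878681/5372 ≈ -6.6527e+8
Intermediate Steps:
B = 1/41117 ≈ 2.4321e-5
57**2/(-48348) - 16180/B = 57**2/(-48348) - 16180/1/41117 = 3249*(-1/48348) - 16180*41117 = -361/5372 - 665273060 = -3573846878681/5372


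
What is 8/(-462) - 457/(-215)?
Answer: 104707/49665 ≈ 2.1083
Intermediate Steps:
8/(-462) - 457/(-215) = 8*(-1/462) - 457*(-1/215) = -4/231 + 457/215 = 104707/49665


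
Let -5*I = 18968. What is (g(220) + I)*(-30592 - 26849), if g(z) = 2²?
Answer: 1088392068/5 ≈ 2.1768e+8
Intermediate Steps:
I = -18968/5 (I = -⅕*18968 = -18968/5 ≈ -3793.6)
g(z) = 4
(g(220) + I)*(-30592 - 26849) = (4 - 18968/5)*(-30592 - 26849) = -18948/5*(-57441) = 1088392068/5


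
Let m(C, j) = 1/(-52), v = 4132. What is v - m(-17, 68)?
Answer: 214865/52 ≈ 4132.0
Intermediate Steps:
m(C, j) = -1/52
v - m(-17, 68) = 4132 - 1*(-1/52) = 4132 + 1/52 = 214865/52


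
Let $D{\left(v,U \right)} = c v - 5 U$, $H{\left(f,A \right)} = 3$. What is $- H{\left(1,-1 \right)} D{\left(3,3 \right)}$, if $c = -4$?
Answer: $81$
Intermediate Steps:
$D{\left(v,U \right)} = - 5 U - 4 v$ ($D{\left(v,U \right)} = - 4 v - 5 U = - 5 U - 4 v$)
$- H{\left(1,-1 \right)} D{\left(3,3 \right)} = \left(-1\right) 3 \left(\left(-5\right) 3 - 12\right) = - 3 \left(-15 - 12\right) = \left(-3\right) \left(-27\right) = 81$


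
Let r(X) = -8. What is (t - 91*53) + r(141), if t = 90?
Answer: -4741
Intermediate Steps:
(t - 91*53) + r(141) = (90 - 91*53) - 8 = (90 - 4823) - 8 = -4733 - 8 = -4741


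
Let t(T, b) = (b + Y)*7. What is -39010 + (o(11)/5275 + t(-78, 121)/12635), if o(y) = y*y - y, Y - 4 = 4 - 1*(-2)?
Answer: -14857117967/380855 ≈ -39010.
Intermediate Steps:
Y = 10 (Y = 4 + (4 - 1*(-2)) = 4 + (4 + 2) = 4 + 6 = 10)
t(T, b) = 70 + 7*b (t(T, b) = (b + 10)*7 = (10 + b)*7 = 70 + 7*b)
o(y) = y**2 - y
-39010 + (o(11)/5275 + t(-78, 121)/12635) = -39010 + ((11*(-1 + 11))/5275 + (70 + 7*121)/12635) = -39010 + ((11*10)*(1/5275) + (70 + 847)*(1/12635)) = -39010 + (110*(1/5275) + 917*(1/12635)) = -39010 + (22/1055 + 131/1805) = -39010 + 35583/380855 = -14857117967/380855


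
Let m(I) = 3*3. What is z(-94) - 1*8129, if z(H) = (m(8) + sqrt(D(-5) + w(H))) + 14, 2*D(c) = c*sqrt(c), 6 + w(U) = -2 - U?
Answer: -8106 + sqrt(344 - 10*I*sqrt(5))/2 ≈ -8096.7 - 0.30124*I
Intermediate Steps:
w(U) = -8 - U (w(U) = -6 + (-2 - U) = -8 - U)
m(I) = 9
D(c) = c**(3/2)/2 (D(c) = (c*sqrt(c))/2 = c**(3/2)/2)
z(H) = 23 + sqrt(-8 - H - 5*I*sqrt(5)/2) (z(H) = (9 + sqrt((-5)**(3/2)/2 + (-8 - H))) + 14 = (9 + sqrt((-5*I*sqrt(5))/2 + (-8 - H))) + 14 = (9 + sqrt(-5*I*sqrt(5)/2 + (-8 - H))) + 14 = (9 + sqrt(-8 - H - 5*I*sqrt(5)/2)) + 14 = 23 + sqrt(-8 - H - 5*I*sqrt(5)/2))
z(-94) - 1*8129 = (23 + sqrt(-32 - 4*(-94) - 10*I*sqrt(5))/2) - 1*8129 = (23 + sqrt(-32 + 376 - 10*I*sqrt(5))/2) - 8129 = (23 + sqrt(344 - 10*I*sqrt(5))/2) - 8129 = -8106 + sqrt(344 - 10*I*sqrt(5))/2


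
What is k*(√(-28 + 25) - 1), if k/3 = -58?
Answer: 174 - 174*I*√3 ≈ 174.0 - 301.38*I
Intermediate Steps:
k = -174 (k = 3*(-58) = -174)
k*(√(-28 + 25) - 1) = -174*(√(-28 + 25) - 1) = -174*(√(-3) - 1) = -174*(I*√3 - 1) = -174*(-1 + I*√3) = 174 - 174*I*√3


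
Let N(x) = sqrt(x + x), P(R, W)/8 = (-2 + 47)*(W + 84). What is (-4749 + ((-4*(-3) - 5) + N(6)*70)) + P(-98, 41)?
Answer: 40258 + 140*sqrt(3) ≈ 40501.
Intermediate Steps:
P(R, W) = 30240 + 360*W (P(R, W) = 8*((-2 + 47)*(W + 84)) = 8*(45*(84 + W)) = 8*(3780 + 45*W) = 30240 + 360*W)
N(x) = sqrt(2)*sqrt(x) (N(x) = sqrt(2*x) = sqrt(2)*sqrt(x))
(-4749 + ((-4*(-3) - 5) + N(6)*70)) + P(-98, 41) = (-4749 + ((-4*(-3) - 5) + (sqrt(2)*sqrt(6))*70)) + (30240 + 360*41) = (-4749 + ((12 - 5) + (2*sqrt(3))*70)) + (30240 + 14760) = (-4749 + (7 + 140*sqrt(3))) + 45000 = (-4742 + 140*sqrt(3)) + 45000 = 40258 + 140*sqrt(3)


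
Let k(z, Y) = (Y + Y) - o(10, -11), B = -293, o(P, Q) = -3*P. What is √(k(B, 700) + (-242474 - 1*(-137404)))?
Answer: 2*I*√25910 ≈ 321.93*I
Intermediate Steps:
k(z, Y) = 30 + 2*Y (k(z, Y) = (Y + Y) - (-3)*10 = 2*Y - 1*(-30) = 2*Y + 30 = 30 + 2*Y)
√(k(B, 700) + (-242474 - 1*(-137404))) = √((30 + 2*700) + (-242474 - 1*(-137404))) = √((30 + 1400) + (-242474 + 137404)) = √(1430 - 105070) = √(-103640) = 2*I*√25910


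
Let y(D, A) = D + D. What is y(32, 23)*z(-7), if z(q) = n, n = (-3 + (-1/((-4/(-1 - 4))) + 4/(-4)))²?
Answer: 1764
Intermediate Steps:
y(D, A) = 2*D
n = 441/16 (n = (-3 + (-1/((-4/(-5))) + 4*(-¼)))² = (-3 + (-1/((-4*(-⅕))) - 1))² = (-3 + (-1/⅘ - 1))² = (-3 + (-1*5/4 - 1))² = (-3 + (-5/4 - 1))² = (-3 - 9/4)² = (-21/4)² = 441/16 ≈ 27.563)
z(q) = 441/16
y(32, 23)*z(-7) = (2*32)*(441/16) = 64*(441/16) = 1764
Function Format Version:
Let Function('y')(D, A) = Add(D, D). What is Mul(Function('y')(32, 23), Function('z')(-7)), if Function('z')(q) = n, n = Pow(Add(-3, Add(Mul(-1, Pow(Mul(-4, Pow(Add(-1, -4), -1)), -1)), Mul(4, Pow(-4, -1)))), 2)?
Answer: 1764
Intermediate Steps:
Function('y')(D, A) = Mul(2, D)
n = Rational(441, 16) (n = Pow(Add(-3, Add(Mul(-1, Pow(Mul(-4, Pow(-5, -1)), -1)), Mul(4, Rational(-1, 4)))), 2) = Pow(Add(-3, Add(Mul(-1, Pow(Mul(-4, Rational(-1, 5)), -1)), -1)), 2) = Pow(Add(-3, Add(Mul(-1, Pow(Rational(4, 5), -1)), -1)), 2) = Pow(Add(-3, Add(Mul(-1, Rational(5, 4)), -1)), 2) = Pow(Add(-3, Add(Rational(-5, 4), -1)), 2) = Pow(Add(-3, Rational(-9, 4)), 2) = Pow(Rational(-21, 4), 2) = Rational(441, 16) ≈ 27.563)
Function('z')(q) = Rational(441, 16)
Mul(Function('y')(32, 23), Function('z')(-7)) = Mul(Mul(2, 32), Rational(441, 16)) = Mul(64, Rational(441, 16)) = 1764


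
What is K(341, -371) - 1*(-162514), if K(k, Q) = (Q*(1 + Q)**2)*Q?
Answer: 18843215414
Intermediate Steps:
K(k, Q) = Q**2*(1 + Q)**2
K(341, -371) - 1*(-162514) = (-371)**2*(1 - 371)**2 - 1*(-162514) = 137641*(-370)**2 + 162514 = 137641*136900 + 162514 = 18843052900 + 162514 = 18843215414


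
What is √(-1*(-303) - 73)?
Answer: √230 ≈ 15.166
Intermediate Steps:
√(-1*(-303) - 73) = √(303 - 73) = √230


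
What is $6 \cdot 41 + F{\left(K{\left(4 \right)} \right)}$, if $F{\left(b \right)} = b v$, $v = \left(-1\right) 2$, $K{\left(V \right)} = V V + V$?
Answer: $206$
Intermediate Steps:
$K{\left(V \right)} = V + V^{2}$ ($K{\left(V \right)} = V^{2} + V = V + V^{2}$)
$v = -2$
$F{\left(b \right)} = - 2 b$ ($F{\left(b \right)} = b \left(-2\right) = - 2 b$)
$6 \cdot 41 + F{\left(K{\left(4 \right)} \right)} = 6 \cdot 41 - 2 \cdot 4 \left(1 + 4\right) = 246 - 2 \cdot 4 \cdot 5 = 246 - 40 = 206$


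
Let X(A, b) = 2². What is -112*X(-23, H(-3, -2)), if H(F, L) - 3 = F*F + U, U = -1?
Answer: -448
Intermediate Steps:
H(F, L) = 2 + F² (H(F, L) = 3 + (F*F - 1) = 3 + (F² - 1) = 3 + (-1 + F²) = 2 + F²)
X(A, b) = 4
-112*X(-23, H(-3, -2)) = -112*4 = -448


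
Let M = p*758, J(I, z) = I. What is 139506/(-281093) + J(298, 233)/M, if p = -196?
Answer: -10404946561/20880712412 ≈ -0.49830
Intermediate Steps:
M = -148568 (M = -196*758 = -148568)
139506/(-281093) + J(298, 233)/M = 139506/(-281093) + 298/(-148568) = 139506*(-1/281093) + 298*(-1/148568) = -139506/281093 - 149/74284 = -10404946561/20880712412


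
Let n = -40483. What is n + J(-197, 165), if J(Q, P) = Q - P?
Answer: -40845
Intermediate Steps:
n + J(-197, 165) = -40483 + (-197 - 1*165) = -40483 + (-197 - 165) = -40483 - 362 = -40845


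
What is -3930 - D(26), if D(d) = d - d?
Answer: -3930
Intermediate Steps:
D(d) = 0
-3930 - D(26) = -3930 - 1*0 = -3930 + 0 = -3930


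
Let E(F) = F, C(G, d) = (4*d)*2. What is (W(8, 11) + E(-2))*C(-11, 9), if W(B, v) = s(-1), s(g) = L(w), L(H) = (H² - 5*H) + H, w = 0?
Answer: -144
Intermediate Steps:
C(G, d) = 8*d
L(H) = H² - 4*H
s(g) = 0 (s(g) = 0*(-4 + 0) = 0*(-4) = 0)
W(B, v) = 0
(W(8, 11) + E(-2))*C(-11, 9) = (0 - 2)*(8*9) = -2*72 = -144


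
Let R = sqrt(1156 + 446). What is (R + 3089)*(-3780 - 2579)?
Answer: -19642951 - 19077*sqrt(178) ≈ -1.9897e+7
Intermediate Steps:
R = 3*sqrt(178) (R = sqrt(1602) = 3*sqrt(178) ≈ 40.025)
(R + 3089)*(-3780 - 2579) = (3*sqrt(178) + 3089)*(-3780 - 2579) = (3089 + 3*sqrt(178))*(-6359) = -19642951 - 19077*sqrt(178)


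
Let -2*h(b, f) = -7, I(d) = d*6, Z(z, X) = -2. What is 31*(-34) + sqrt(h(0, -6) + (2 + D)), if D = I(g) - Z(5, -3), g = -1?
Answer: -1054 + sqrt(6)/2 ≈ -1052.8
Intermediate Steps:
I(d) = 6*d
h(b, f) = 7/2 (h(b, f) = -1/2*(-7) = 7/2)
D = -4 (D = 6*(-1) - 1*(-2) = -6 + 2 = -4)
31*(-34) + sqrt(h(0, -6) + (2 + D)) = 31*(-34) + sqrt(7/2 + (2 - 4)) = -1054 + sqrt(7/2 - 2) = -1054 + sqrt(3/2) = -1054 + sqrt(6)/2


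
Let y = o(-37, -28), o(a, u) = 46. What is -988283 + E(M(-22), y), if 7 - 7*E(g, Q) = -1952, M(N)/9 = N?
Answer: -6916022/7 ≈ -9.8800e+5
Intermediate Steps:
y = 46
M(N) = 9*N
E(g, Q) = 1959/7 (E(g, Q) = 1 - 1/7*(-1952) = 1 + 1952/7 = 1959/7)
-988283 + E(M(-22), y) = -988283 + 1959/7 = -6916022/7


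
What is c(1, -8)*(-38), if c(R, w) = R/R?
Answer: -38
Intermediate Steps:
c(R, w) = 1
c(1, -8)*(-38) = 1*(-38) = -38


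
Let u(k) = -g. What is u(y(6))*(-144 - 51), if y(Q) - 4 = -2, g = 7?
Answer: 1365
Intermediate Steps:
y(Q) = 2 (y(Q) = 4 - 2 = 2)
u(k) = -7 (u(k) = -1*7 = -7)
u(y(6))*(-144 - 51) = -7*(-144 - 51) = -7*(-195) = 1365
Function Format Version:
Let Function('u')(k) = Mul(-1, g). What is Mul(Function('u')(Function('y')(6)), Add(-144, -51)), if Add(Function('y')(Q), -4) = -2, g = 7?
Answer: 1365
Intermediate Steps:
Function('y')(Q) = 2 (Function('y')(Q) = Add(4, -2) = 2)
Function('u')(k) = -7 (Function('u')(k) = Mul(-1, 7) = -7)
Mul(Function('u')(Function('y')(6)), Add(-144, -51)) = Mul(-7, Add(-144, -51)) = Mul(-7, -195) = 1365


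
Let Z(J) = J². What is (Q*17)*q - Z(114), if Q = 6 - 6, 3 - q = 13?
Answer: -12996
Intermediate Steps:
q = -10 (q = 3 - 1*13 = 3 - 13 = -10)
Q = 0
(Q*17)*q - Z(114) = (0*17)*(-10) - 1*114² = 0*(-10) - 1*12996 = 0 - 12996 = -12996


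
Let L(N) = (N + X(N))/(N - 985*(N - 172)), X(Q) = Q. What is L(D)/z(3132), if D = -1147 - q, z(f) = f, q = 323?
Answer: -49/84349980 ≈ -5.8091e-7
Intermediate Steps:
D = -1470 (D = -1147 - 1*323 = -1147 - 323 = -1470)
L(N) = 2*N/(169420 - 984*N) (L(N) = (N + N)/(N - 985*(N - 172)) = (2*N)/(N - 985*(-172 + N)) = (2*N)/(N + (169420 - 985*N)) = (2*N)/(169420 - 984*N) = 2*N/(169420 - 984*N))
L(D)/z(3132) = -1*(-1470)/(-84710 + 492*(-1470))/3132 = -1*(-1470)/(-84710 - 723240)*(1/3132) = -1*(-1470)/(-807950)*(1/3132) = -1*(-1470)*(-1/807950)*(1/3132) = -147/80795*1/3132 = -49/84349980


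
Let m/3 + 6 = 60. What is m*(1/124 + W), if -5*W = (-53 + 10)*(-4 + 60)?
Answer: 24186357/310 ≈ 78021.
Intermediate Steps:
m = 162 (m = -18 + 3*60 = -18 + 180 = 162)
W = 2408/5 (W = -(-53 + 10)*(-4 + 60)/5 = -(-43)*56/5 = -⅕*(-2408) = 2408/5 ≈ 481.60)
m*(1/124 + W) = 162*(1/124 + 2408/5) = 162*(298597/620) = 24186357/310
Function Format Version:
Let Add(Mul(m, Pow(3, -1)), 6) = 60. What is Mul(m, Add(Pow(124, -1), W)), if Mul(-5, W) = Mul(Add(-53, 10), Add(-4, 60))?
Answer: Rational(24186357, 310) ≈ 78021.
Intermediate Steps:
m = 162 (m = Add(-18, Mul(3, 60)) = Add(-18, 180) = 162)
W = Rational(2408, 5) (W = Mul(Rational(-1, 5), Mul(Add(-53, 10), Add(-4, 60))) = Mul(Rational(-1, 5), Mul(-43, 56)) = Mul(Rational(-1, 5), -2408) = Rational(2408, 5) ≈ 481.60)
Mul(m, Add(Pow(124, -1), W)) = Mul(162, Add(Pow(124, -1), Rational(2408, 5))) = Mul(162, Add(Rational(1, 124), Rational(2408, 5))) = Mul(162, Rational(298597, 620)) = Rational(24186357, 310)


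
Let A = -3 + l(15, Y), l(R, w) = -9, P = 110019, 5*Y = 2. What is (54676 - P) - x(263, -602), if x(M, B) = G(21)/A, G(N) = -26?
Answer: -332071/6 ≈ -55345.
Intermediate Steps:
Y = ⅖ (Y = (⅕)*2 = ⅖ ≈ 0.40000)
A = -12 (A = -3 - 9 = -12)
x(M, B) = 13/6 (x(M, B) = -26/(-12) = -26*(-1/12) = 13/6)
(54676 - P) - x(263, -602) = (54676 - 1*110019) - 1*13/6 = (54676 - 110019) - 13/6 = -55343 - 13/6 = -332071/6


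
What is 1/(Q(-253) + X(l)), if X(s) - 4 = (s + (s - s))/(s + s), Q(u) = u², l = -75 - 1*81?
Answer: 2/128027 ≈ 1.5622e-5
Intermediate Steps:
l = -156 (l = -75 - 81 = -156)
X(s) = 9/2 (X(s) = 4 + (s + (s - s))/(s + s) = 4 + (s + 0)/((2*s)) = 4 + s*(1/(2*s)) = 4 + ½ = 9/2)
1/(Q(-253) + X(l)) = 1/((-253)² + 9/2) = 1/(64009 + 9/2) = 1/(128027/2) = 2/128027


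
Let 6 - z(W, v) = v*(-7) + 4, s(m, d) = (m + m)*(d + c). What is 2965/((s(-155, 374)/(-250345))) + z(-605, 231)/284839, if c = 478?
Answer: 42285741058871/15046335336 ≈ 2810.4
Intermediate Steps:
s(m, d) = 2*m*(478 + d) (s(m, d) = (m + m)*(d + 478) = (2*m)*(478 + d) = 2*m*(478 + d))
z(W, v) = 2 + 7*v (z(W, v) = 6 - (v*(-7) + 4) = 6 - (-7*v + 4) = 6 - (4 - 7*v) = 6 + (-4 + 7*v) = 2 + 7*v)
2965/((s(-155, 374)/(-250345))) + z(-605, 231)/284839 = 2965/(((2*(-155)*(478 + 374))/(-250345))) + (2 + 7*231)/284839 = 2965/(((2*(-155)*852)*(-1/250345))) + (2 + 1617)*(1/284839) = 2965/((-264120*(-1/250345))) + 1619*(1/284839) = 2965/(52824/50069) + 1619/284839 = 2965*(50069/52824) + 1619/284839 = 148454585/52824 + 1619/284839 = 42285741058871/15046335336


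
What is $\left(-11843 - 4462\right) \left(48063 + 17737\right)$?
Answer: $-1072869000$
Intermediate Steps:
$\left(-11843 - 4462\right) \left(48063 + 17737\right) = \left(-16305\right) 65800 = -1072869000$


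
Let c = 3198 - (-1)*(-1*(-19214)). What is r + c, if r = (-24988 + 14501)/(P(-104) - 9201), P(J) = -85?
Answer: 208128319/9286 ≈ 22413.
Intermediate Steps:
r = 10487/9286 (r = (-24988 + 14501)/(-85 - 9201) = -10487/(-9286) = -10487*(-1/9286) = 10487/9286 ≈ 1.1293)
c = 22412 (c = 3198 - (-1)*19214 = 3198 - 1*(-19214) = 3198 + 19214 = 22412)
r + c = 10487/9286 + 22412 = 208128319/9286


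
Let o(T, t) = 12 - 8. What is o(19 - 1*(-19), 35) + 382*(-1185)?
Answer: -452666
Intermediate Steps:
o(T, t) = 4
o(19 - 1*(-19), 35) + 382*(-1185) = 4 + 382*(-1185) = 4 - 452670 = -452666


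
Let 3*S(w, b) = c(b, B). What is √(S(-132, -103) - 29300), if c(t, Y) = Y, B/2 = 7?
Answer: I*√263658/3 ≈ 171.16*I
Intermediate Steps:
B = 14 (B = 2*7 = 14)
S(w, b) = 14/3 (S(w, b) = (⅓)*14 = 14/3)
√(S(-132, -103) - 29300) = √(14/3 - 29300) = √(-87886/3) = I*√263658/3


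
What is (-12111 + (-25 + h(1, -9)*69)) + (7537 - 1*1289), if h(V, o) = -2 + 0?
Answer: -6026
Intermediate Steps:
h(V, o) = -2
(-12111 + (-25 + h(1, -9)*69)) + (7537 - 1*1289) = (-12111 + (-25 - 2*69)) + (7537 - 1*1289) = (-12111 + (-25 - 138)) + (7537 - 1289) = (-12111 - 163) + 6248 = -12274 + 6248 = -6026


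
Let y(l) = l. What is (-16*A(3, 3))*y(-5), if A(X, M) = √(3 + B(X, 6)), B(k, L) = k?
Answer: 80*√6 ≈ 195.96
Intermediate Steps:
A(X, M) = √(3 + X)
(-16*A(3, 3))*y(-5) = -16*√(3 + 3)*(-5) = -16*√6*(-5) = 80*√6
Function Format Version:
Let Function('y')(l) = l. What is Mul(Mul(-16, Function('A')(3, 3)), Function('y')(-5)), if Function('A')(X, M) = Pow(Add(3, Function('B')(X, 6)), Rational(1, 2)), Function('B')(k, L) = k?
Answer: Mul(80, Pow(6, Rational(1, 2))) ≈ 195.96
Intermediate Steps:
Function('A')(X, M) = Pow(Add(3, X), Rational(1, 2))
Mul(Mul(-16, Function('A')(3, 3)), Function('y')(-5)) = Mul(Mul(-16, Pow(Add(3, 3), Rational(1, 2))), -5) = Mul(Mul(-16, Pow(6, Rational(1, 2))), -5) = Mul(80, Pow(6, Rational(1, 2)))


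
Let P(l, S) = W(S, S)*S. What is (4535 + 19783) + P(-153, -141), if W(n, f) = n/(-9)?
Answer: 22109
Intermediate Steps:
W(n, f) = -n/9 (W(n, f) = n*(-⅑) = -n/9)
P(l, S) = -S²/9 (P(l, S) = (-S/9)*S = -S²/9)
(4535 + 19783) + P(-153, -141) = (4535 + 19783) - ⅑*(-141)² = 24318 - ⅑*19881 = 24318 - 2209 = 22109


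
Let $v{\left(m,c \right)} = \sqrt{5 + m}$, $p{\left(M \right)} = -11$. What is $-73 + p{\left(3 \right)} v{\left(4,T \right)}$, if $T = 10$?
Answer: $-106$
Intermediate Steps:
$-73 + p{\left(3 \right)} v{\left(4,T \right)} = -73 - 11 \sqrt{5 + 4} = -73 - 11 \sqrt{9} = -73 - 33 = -106$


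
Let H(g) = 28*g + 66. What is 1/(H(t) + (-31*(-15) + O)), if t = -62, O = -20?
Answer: -1/1225 ≈ -0.00081633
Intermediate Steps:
H(g) = 66 + 28*g
1/(H(t) + (-31*(-15) + O)) = 1/((66 + 28*(-62)) + (-31*(-15) - 20)) = 1/((66 - 1736) + (465 - 20)) = 1/(-1670 + 445) = 1/(-1225) = -1/1225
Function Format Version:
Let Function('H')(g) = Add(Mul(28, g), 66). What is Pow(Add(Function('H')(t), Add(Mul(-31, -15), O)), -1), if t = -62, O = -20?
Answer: Rational(-1, 1225) ≈ -0.00081633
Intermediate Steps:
Function('H')(g) = Add(66, Mul(28, g))
Pow(Add(Function('H')(t), Add(Mul(-31, -15), O)), -1) = Pow(Add(Add(66, Mul(28, -62)), Add(Mul(-31, -15), -20)), -1) = Pow(Add(Add(66, -1736), Add(465, -20)), -1) = Pow(Add(-1670, 445), -1) = Pow(-1225, -1) = Rational(-1, 1225)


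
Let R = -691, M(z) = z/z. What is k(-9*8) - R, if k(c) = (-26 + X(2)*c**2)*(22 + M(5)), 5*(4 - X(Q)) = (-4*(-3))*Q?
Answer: -476463/5 ≈ -95293.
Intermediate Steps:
M(z) = 1
X(Q) = 4 - 12*Q/5 (X(Q) = 4 - (-4*(-3))*Q/5 = 4 - 12*Q/5)
k(c) = -598 - 92*c**2/5 (k(c) = (-26 + (4 - 12/5*2)*c**2)*(22 + 1) = (-26 + (4 - 24/5)*c**2)*23 = (-26 - 4*c**2/5)*23 = -598 - 92*c**2/5)
k(-9*8) - R = (-598 - 92*(-9*8)**2/5) - 1*(-691) = (-598 - 92/5*(-72)**2) + 691 = (-598 - 92/5*5184) + 691 = (-598 - 476928/5) + 691 = -479918/5 + 691 = -476463/5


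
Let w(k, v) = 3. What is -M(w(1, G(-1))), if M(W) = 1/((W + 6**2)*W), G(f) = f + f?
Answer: -1/117 ≈ -0.0085470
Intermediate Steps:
G(f) = 2*f
M(W) = 1/(W*(36 + W)) (M(W) = 1/((W + 36)*W) = 1/((36 + W)*W) = 1/(W*(36 + W)))
-M(w(1, G(-1))) = -1/(3*(36 + 3)) = -1/(3*39) = -1*1/117 = -1/117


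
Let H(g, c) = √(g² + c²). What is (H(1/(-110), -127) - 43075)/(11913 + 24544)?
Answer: -43075/36457 + √195160901/4010270 ≈ -1.1780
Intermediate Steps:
H(g, c) = √(c² + g²)
(H(1/(-110), -127) - 43075)/(11913 + 24544) = (√((-127)² + (1/(-110))²) - 43075)/(11913 + 24544) = (√(16129 + (-1/110)²) - 43075)/36457 = (√(16129 + 1/12100) - 43075)*(1/36457) = (√(195160901/12100) - 43075)*(1/36457) = (√195160901/110 - 43075)*(1/36457) = (-43075 + √195160901/110)*(1/36457) = -43075/36457 + √195160901/4010270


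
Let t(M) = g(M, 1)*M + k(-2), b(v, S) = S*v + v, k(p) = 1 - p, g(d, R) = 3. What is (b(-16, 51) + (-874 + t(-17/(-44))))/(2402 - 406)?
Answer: -74881/87824 ≈ -0.85263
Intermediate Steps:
b(v, S) = v + S*v
t(M) = 3 + 3*M (t(M) = 3*M + (1 - 1*(-2)) = 3*M + (1 + 2) = 3*M + 3 = 3 + 3*M)
(b(-16, 51) + (-874 + t(-17/(-44))))/(2402 - 406) = (-16*(1 + 51) + (-874 + (3 + 3*(-17/(-44)))))/(2402 - 406) = (-16*52 + (-874 + (3 + 3*(-17*(-1/44)))))/1996 = (-832 + (-874 + (3 + 3*(17/44))))*(1/1996) = (-832 + (-874 + (3 + 51/44)))*(1/1996) = (-832 + (-874 + 183/44))*(1/1996) = (-832 - 38273/44)*(1/1996) = -74881/44*1/1996 = -74881/87824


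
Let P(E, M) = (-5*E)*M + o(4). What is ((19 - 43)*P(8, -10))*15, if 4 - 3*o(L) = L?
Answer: -144000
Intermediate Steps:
o(L) = 4/3 - L/3
P(E, M) = -5*E*M (P(E, M) = (-5*E)*M + (4/3 - ⅓*4) = -5*E*M + (4/3 - 4/3) = -5*E*M + 0 = -5*E*M)
((19 - 43)*P(8, -10))*15 = ((19 - 43)*(-5*8*(-10)))*15 = -24*400*15 = -9600*15 = -144000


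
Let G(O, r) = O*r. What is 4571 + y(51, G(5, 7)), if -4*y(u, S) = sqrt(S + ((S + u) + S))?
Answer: 4571 - sqrt(39)/2 ≈ 4567.9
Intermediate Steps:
y(u, S) = -sqrt(u + 3*S)/4 (y(u, S) = -sqrt(S + ((S + u) + S))/4 = -sqrt(S + (u + 2*S))/4 = -sqrt(u + 3*S)/4)
4571 + y(51, G(5, 7)) = 4571 - sqrt(51 + 3*(5*7))/4 = 4571 - sqrt(51 + 3*35)/4 = 4571 - sqrt(51 + 105)/4 = 4571 - sqrt(39)/2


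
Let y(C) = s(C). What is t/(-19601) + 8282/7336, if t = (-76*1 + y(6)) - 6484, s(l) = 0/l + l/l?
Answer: 105226153/71896468 ≈ 1.4636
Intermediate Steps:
s(l) = 1 (s(l) = 0 + 1 = 1)
y(C) = 1
t = -6559 (t = (-76*1 + 1) - 6484 = (-76 + 1) - 6484 = -75 - 6484 = -6559)
t/(-19601) + 8282/7336 = -6559/(-19601) + 8282/7336 = -6559*(-1/19601) + 8282*(1/7336) = 6559/19601 + 4141/3668 = 105226153/71896468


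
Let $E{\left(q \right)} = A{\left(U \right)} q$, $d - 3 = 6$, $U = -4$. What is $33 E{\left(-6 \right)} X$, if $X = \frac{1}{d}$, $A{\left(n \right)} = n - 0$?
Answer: $88$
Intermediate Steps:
$A{\left(n \right)} = n$ ($A{\left(n \right)} = n + 0 = n$)
$d = 9$ ($d = 3 + 6 = 9$)
$X = \frac{1}{9} \approx 0.11111$
$E{\left(q \right)} = - 4 q$
$33 E{\left(-6 \right)} X = 33 \left(\left(-4\right) \left(-6\right)\right) \frac{1}{9} = 33 \cdot 24 \cdot \frac{1}{9} = 792 \cdot \frac{1}{9} = 88$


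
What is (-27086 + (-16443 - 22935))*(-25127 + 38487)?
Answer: -887959040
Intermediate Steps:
(-27086 + (-16443 - 22935))*(-25127 + 38487) = (-27086 - 39378)*13360 = -66464*13360 = -887959040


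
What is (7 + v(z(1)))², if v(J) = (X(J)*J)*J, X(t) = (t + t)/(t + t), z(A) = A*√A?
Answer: 64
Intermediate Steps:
z(A) = A^(3/2)
X(t) = 1 (X(t) = (2*t)/((2*t)) = (2*t)*(1/(2*t)) = 1)
v(J) = J² (v(J) = (1*J)*J = J*J = J²)
(7 + v(z(1)))² = (7 + (1^(3/2))²)² = (7 + 1²)² = (7 + 1)² = 8² = 64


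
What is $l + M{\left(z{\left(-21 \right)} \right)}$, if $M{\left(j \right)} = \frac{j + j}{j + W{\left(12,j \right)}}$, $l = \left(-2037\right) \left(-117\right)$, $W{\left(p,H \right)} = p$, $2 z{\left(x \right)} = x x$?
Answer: $\frac{36941289}{155} \approx 2.3833 \cdot 10^{5}$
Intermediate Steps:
$z{\left(x \right)} = \frac{x^{2}}{2}$ ($z{\left(x \right)} = \frac{x x}{2} = \frac{x^{2}}{2}$)
$l = 238329$
$M{\left(j \right)} = \frac{2 j}{12 + j}$ ($M{\left(j \right)} = \frac{j + j}{j + 12} = \frac{2 j}{12 + j}$)
$l + M{\left(z{\left(-21 \right)} \right)} = 238329 + \frac{2 \frac{\left(-21\right)^{2}}{2}}{12 + \frac{\left(-21\right)^{2}}{2}} = 238329 + \frac{2 \cdot \frac{1}{2} \cdot 441}{12 + \frac{1}{2} \cdot 441} = 238329 + 2 \cdot \frac{441}{2} \frac{1}{12 + \frac{441}{2}} = 238329 + 2 \cdot \frac{441}{2} \frac{1}{\frac{465}{2}} = 238329 + 2 \cdot \frac{441}{2} \cdot \frac{2}{465} = 238329 + \frac{294}{155} = \frac{36941289}{155}$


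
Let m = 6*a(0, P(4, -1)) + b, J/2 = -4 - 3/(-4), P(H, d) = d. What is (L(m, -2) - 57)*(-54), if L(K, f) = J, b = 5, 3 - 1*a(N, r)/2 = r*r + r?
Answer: 3429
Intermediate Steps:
J = -13/2 (J = 2*(-4 - 3/(-4)) = 2*(-4 - 3*(-1)/4) = 2*(-4 - 1*(-3/4)) = 2*(-4 + 3/4) = 2*(-13/4) = -13/2 ≈ -6.5000)
a(N, r) = 6 - 2*r - 2*r**2 (a(N, r) = 6 - 2*(r*r + r) = 6 - 2*(r**2 + r) = 6 - 2*(r + r**2) = 6 + (-2*r - 2*r**2) = 6 - 2*r - 2*r**2)
m = 41 (m = 6*(6 - 2*(-1) - 2*(-1)**2) + 5 = 6*(6 + 2 - 2*1) + 5 = 6*(6 + 2 - 2) + 5 = 6*6 + 5 = 36 + 5 = 41)
L(K, f) = -13/2
(L(m, -2) - 57)*(-54) = (-13/2 - 57)*(-54) = -127/2*(-54) = 3429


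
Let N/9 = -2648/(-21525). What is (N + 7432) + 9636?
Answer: 122470844/7175 ≈ 17069.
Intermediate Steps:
N = 7944/7175 (N = 9*(-2648/(-21525)) = 9*(-2648*(-1/21525)) = 9*(2648/21525) = 7944/7175 ≈ 1.1072)
(N + 7432) + 9636 = (7944/7175 + 7432) + 9636 = 53332544/7175 + 9636 = 122470844/7175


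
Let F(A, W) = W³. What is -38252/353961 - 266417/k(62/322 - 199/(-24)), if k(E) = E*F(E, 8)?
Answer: -45627749977195/742649821632 ≈ -61.439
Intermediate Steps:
k(E) = 512*E (k(E) = E*8³ = E*512 = 512*E)
-38252/353961 - 266417/k(62/322 - 199/(-24)) = -38252/353961 - 266417*1/(512*(62/322 - 199/(-24))) = -38252*1/353961 - 266417*1/(512*(62*(1/322) - 199*(-1/24))) = -38252/353961 - 266417*1/(512*(31/161 + 199/24)) = -38252/353961 - 266417/(512*(32783/3864)) = -38252/353961 - 266417/2098112/483 = -38252/353961 - 266417*483/2098112 = -38252/353961 - 128679411/2098112 = -45627749977195/742649821632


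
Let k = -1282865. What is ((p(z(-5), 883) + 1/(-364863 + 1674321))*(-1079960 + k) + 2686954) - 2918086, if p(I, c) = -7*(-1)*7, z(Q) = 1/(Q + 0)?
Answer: -151909644852931/1309458 ≈ -1.1601e+8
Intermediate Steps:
z(Q) = 1/Q
p(I, c) = 49 (p(I, c) = 7*7 = 49)
((p(z(-5), 883) + 1/(-364863 + 1674321))*(-1079960 + k) + 2686954) - 2918086 = ((49 + 1/(-364863 + 1674321))*(-1079960 - 1282865) + 2686954) - 2918086 = ((49 + 1/1309458)*(-2362825) + 2686954) - 2918086 = ((64163443/1309458)*(-2362825) + 2686954) - 2918086 = (-151606987206475/1309458 + 2686954) - 2918086 = -148088533795543/1309458 - 2918086 = -151909644852931/1309458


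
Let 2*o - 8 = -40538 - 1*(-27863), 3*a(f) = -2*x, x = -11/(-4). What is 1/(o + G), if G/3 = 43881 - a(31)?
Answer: 1/125315 ≈ 7.9799e-6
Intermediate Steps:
x = 11/4 (x = -11*(-1/4) = 11/4 ≈ 2.7500)
a(f) = -11/6 (a(f) = (-2*11/4)/3 = (1/3)*(-11/2) = -11/6)
G = 263297/2 (G = 3*(43881 - 1*(-11/6)) = 3*(43881 + 11/6) = 3*(263297/6) = 263297/2 ≈ 1.3165e+5)
o = -12667/2 (o = 4 + (-40538 - 1*(-27863))/2 = 4 + (-40538 + 27863)/2 = 4 + (1/2)*(-12675) = 4 - 12675/2 = -12667/2 ≈ -6333.5)
1/(o + G) = 1/(-12667/2 + 263297/2) = 1/125315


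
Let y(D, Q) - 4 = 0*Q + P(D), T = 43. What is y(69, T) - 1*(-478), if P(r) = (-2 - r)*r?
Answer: -4417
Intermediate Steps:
P(r) = r*(-2 - r)
y(D, Q) = 4 - D*(2 + D) (y(D, Q) = 4 + (0*Q - D*(2 + D)) = 4 + (0 - D*(2 + D)) = 4 - D*(2 + D))
y(69, T) - 1*(-478) = (4 - 1*69*(2 + 69)) - 1*(-478) = (4 - 1*69*71) + 478 = (4 - 4899) + 478 = -4895 + 478 = -4417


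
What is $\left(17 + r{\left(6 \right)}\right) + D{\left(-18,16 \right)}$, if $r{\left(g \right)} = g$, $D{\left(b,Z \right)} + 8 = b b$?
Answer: $339$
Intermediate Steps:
$D{\left(b,Z \right)} = -8 + b^{2}$ ($D{\left(b,Z \right)} = -8 + b b = -8 + b^{2}$)
$\left(17 + r{\left(6 \right)}\right) + D{\left(-18,16 \right)} = \left(17 + 6\right) - \left(8 - \left(-18\right)^{2}\right) = 23 + \left(-8 + 324\right) = 23 + 316 = 339$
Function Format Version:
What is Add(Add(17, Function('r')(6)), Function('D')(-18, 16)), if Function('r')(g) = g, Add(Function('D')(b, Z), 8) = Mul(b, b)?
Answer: 339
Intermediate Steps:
Function('D')(b, Z) = Add(-8, Pow(b, 2)) (Function('D')(b, Z) = Add(-8, Mul(b, b)) = Add(-8, Pow(b, 2)))
Add(Add(17, Function('r')(6)), Function('D')(-18, 16)) = Add(Add(17, 6), Add(-8, Pow(-18, 2))) = Add(23, Add(-8, 324)) = Add(23, 316) = 339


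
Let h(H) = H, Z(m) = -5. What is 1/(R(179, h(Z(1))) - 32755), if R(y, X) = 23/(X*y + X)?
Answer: -900/29479523 ≈ -3.0530e-5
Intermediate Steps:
R(y, X) = 23/(X + X*y)
1/(R(179, h(Z(1))) - 32755) = 1/(23/(-5*(1 + 179)) - 32755) = 1/(23*(-1/5)/180 - 32755) = 1/(23*(-1/5)*(1/180) - 32755) = 1/(-23/900 - 32755) = 1/(-29479523/900) = -900/29479523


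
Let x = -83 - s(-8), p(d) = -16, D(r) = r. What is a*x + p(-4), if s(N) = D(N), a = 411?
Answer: -30841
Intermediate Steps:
s(N) = N
x = -75 (x = -83 - 1*(-8) = -83 + 8 = -75)
a*x + p(-4) = 411*(-75) - 16 = -30825 - 16 = -30841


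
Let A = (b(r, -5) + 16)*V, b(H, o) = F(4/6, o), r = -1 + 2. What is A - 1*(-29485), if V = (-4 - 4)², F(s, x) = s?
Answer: 91655/3 ≈ 30552.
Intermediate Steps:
V = 64 (V = (-8)² = 64)
r = 1
b(H, o) = ⅔ (b(H, o) = 4/6 = 4*(⅙) = ⅔)
A = 3200/3 (A = (⅔ + 16)*64 = (50/3)*64 = 3200/3 ≈ 1066.7)
A - 1*(-29485) = 3200/3 - 1*(-29485) = 3200/3 + 29485 = 91655/3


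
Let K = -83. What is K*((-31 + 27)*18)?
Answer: 5976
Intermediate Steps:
K*((-31 + 27)*18) = -83*(-31 + 27)*18 = -(-332)*18 = -83*(-72) = 5976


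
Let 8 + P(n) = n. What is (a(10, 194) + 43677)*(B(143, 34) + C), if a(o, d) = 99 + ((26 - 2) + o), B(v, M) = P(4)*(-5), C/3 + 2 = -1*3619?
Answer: -475031830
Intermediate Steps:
P(n) = -8 + n
C = -10863 (C = -6 + 3*(-1*3619) = -6 + 3*(-3619) = -6 - 10857 = -10863)
B(v, M) = 20 (B(v, M) = (-8 + 4)*(-5) = -4*(-5) = 20)
a(o, d) = 123 + o (a(o, d) = 99 + (24 + o) = 123 + o)
(a(10, 194) + 43677)*(B(143, 34) + C) = ((123 + 10) + 43677)*(20 - 10863) = (133 + 43677)*(-10843) = 43810*(-10843) = -475031830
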